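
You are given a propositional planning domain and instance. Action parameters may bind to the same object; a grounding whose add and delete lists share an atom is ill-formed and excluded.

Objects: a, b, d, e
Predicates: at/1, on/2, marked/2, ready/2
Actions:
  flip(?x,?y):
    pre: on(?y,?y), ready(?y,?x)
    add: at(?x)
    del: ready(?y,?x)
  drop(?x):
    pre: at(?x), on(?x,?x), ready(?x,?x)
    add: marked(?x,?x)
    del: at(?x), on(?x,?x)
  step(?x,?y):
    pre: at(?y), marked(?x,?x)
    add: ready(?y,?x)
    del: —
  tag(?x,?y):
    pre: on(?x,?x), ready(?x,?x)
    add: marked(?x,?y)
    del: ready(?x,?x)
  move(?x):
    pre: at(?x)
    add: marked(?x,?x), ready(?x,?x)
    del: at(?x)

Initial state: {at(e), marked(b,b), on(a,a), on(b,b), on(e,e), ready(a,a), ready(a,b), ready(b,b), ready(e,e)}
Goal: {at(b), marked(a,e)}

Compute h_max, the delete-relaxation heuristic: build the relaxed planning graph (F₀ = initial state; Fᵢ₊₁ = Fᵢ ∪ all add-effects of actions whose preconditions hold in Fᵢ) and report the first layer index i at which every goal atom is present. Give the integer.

1

F0 = init (9 atoms)
F1 = F0 ∪ {at(a), at(b), marked(a,a), marked(a,b), marked(a,d), marked(a,e), marked(b,a), marked(b,d), marked(b,e), marked(e,a), marked(e,b), marked(e,d), marked(e,e), ready(e,b)}  (23 atoms)
goal ⊆ F1  ⇒  h_max = 1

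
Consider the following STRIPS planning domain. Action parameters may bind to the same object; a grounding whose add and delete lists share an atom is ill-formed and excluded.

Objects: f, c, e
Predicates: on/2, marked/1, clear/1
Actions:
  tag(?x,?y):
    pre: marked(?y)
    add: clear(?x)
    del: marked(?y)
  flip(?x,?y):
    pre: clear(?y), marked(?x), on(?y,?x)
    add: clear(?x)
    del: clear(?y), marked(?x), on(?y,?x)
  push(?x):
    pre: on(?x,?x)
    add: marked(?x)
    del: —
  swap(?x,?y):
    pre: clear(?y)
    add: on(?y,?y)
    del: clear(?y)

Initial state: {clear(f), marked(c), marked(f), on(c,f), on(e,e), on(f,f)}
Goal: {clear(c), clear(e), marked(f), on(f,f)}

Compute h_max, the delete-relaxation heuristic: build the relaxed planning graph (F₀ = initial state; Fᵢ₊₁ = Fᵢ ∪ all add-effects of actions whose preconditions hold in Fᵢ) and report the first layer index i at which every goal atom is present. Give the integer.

F0 = init (6 atoms)
F1 = F0 ∪ {clear(c), clear(e), marked(e)}  (9 atoms)
goal ⊆ F1  ⇒  h_max = 1

1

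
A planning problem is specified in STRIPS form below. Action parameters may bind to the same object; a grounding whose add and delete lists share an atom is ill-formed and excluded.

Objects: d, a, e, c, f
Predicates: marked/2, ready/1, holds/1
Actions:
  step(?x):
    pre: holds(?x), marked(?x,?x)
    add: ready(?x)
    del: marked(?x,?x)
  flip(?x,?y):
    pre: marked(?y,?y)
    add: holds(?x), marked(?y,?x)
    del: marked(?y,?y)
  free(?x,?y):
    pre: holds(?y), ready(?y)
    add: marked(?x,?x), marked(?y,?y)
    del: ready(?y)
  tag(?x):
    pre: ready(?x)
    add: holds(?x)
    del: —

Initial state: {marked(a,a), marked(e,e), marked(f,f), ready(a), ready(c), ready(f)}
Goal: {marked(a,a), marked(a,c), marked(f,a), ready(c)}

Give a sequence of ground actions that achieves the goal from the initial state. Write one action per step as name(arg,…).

1. flip(a,f)  →  {holds(a), marked(a,a), marked(e,e), marked(f,a), ready(a), ready(c), ready(f)}
2. flip(c,a)  →  {holds(a), holds(c), marked(a,c), marked(e,e), marked(f,a), ready(a), ready(c), ready(f)}
3. free(d,a)  →  {holds(a), holds(c), marked(a,a), marked(a,c), marked(d,d), marked(e,e), marked(f,a), ready(c), ready(f)}

flip(a,f); flip(c,a); free(d,a)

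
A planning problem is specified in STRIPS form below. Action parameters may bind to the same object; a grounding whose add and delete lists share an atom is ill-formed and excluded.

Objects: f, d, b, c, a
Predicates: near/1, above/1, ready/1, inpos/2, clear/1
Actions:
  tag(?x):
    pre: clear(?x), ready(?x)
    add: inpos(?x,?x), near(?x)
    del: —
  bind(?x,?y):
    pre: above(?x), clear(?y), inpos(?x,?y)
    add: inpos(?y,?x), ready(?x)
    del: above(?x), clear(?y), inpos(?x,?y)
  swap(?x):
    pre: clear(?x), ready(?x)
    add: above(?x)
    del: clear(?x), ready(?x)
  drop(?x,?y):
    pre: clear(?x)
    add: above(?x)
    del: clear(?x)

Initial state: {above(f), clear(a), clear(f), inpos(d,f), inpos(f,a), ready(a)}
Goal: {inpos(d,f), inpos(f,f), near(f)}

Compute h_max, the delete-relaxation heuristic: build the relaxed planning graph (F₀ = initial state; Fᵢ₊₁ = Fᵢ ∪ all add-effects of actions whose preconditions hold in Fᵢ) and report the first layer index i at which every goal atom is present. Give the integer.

F0 = init (6 atoms)
F1 = F0 ∪ {above(a), inpos(a,a), inpos(a,f), near(a), ready(f)}  (11 atoms)
F2 = F1 ∪ {inpos(f,f), near(f)}  (13 atoms)
goal ⊆ F2  ⇒  h_max = 2

2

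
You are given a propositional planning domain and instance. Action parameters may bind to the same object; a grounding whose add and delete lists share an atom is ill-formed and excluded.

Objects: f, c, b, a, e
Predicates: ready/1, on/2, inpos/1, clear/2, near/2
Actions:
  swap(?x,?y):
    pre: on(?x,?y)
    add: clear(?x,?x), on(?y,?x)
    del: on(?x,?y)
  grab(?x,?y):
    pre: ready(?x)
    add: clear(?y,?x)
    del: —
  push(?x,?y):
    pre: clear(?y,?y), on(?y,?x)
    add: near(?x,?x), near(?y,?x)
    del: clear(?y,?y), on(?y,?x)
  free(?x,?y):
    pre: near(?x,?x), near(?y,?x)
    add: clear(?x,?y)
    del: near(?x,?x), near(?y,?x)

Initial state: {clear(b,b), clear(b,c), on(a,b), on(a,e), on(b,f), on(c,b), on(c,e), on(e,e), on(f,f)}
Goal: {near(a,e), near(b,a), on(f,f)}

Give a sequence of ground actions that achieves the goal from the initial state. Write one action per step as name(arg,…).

swap(a,b); push(a,b); push(e,a)

1. swap(a,b)  →  {clear(a,a), clear(b,b), clear(b,c), on(a,e), on(b,a), on(b,f), on(c,b), on(c,e), on(e,e), on(f,f)}
2. push(a,b)  →  {clear(a,a), clear(b,c), near(a,a), near(b,a), on(a,e), on(b,f), on(c,b), on(c,e), on(e,e), on(f,f)}
3. push(e,a)  →  {clear(b,c), near(a,a), near(a,e), near(b,a), near(e,e), on(b,f), on(c,b), on(c,e), on(e,e), on(f,f)}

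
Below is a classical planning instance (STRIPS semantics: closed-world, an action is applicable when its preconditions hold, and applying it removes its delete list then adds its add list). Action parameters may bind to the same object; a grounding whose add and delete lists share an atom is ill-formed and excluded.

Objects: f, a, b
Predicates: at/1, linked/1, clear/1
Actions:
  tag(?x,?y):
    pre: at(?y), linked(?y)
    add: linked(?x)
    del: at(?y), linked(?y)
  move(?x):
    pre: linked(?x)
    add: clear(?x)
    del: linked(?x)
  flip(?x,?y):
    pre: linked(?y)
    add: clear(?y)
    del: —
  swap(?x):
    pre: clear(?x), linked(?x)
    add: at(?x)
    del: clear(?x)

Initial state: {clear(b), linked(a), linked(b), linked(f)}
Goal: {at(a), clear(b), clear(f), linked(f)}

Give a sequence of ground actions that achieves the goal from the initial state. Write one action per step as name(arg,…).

1. flip(f,f)  →  {clear(b), clear(f), linked(a), linked(b), linked(f)}
2. flip(f,a)  →  {clear(a), clear(b), clear(f), linked(a), linked(b), linked(f)}
3. swap(a)  →  {at(a), clear(b), clear(f), linked(a), linked(b), linked(f)}

flip(f,f); flip(f,a); swap(a)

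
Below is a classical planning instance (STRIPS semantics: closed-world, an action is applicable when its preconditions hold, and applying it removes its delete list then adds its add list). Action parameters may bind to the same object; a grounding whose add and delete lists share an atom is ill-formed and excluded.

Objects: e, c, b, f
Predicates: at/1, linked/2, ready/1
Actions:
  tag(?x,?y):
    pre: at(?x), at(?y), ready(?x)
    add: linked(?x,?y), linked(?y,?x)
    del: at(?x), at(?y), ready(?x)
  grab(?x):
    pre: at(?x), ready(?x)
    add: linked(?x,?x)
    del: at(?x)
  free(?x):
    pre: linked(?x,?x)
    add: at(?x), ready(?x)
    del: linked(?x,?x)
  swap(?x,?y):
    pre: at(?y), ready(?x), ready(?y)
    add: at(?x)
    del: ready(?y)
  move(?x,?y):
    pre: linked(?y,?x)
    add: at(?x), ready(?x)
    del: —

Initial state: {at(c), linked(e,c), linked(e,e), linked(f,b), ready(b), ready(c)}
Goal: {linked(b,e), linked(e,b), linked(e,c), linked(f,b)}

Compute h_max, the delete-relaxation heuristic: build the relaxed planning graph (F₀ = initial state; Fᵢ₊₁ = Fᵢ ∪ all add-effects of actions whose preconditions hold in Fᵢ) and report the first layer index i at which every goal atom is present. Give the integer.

2

F0 = init (6 atoms)
F1 = F0 ∪ {at(b), at(e), linked(c,c), ready(e)}  (10 atoms)
F2 = F1 ∪ {linked(b,b), linked(b,c), linked(b,e), linked(c,b), linked(c,e), linked(e,b)}  (16 atoms)
goal ⊆ F2  ⇒  h_max = 2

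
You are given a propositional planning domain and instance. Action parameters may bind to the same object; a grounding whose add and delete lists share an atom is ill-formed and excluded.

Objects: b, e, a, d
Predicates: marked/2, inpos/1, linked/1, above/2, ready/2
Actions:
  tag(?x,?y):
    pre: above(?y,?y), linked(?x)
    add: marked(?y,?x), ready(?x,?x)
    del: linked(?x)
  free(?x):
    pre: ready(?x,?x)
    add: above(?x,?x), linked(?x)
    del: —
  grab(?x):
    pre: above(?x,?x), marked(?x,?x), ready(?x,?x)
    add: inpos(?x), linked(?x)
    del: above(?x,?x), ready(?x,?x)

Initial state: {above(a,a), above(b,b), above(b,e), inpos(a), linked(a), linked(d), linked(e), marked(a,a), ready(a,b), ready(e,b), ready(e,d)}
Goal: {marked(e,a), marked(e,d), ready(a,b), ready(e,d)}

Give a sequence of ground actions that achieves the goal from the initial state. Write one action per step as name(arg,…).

tag(e,b); free(e); tag(a,e); tag(d,e)

1. tag(e,b)  →  {above(a,a), above(b,b), above(b,e), inpos(a), linked(a), linked(d), marked(a,a), marked(b,e), ready(a,b), ready(e,b), ready(e,d), ready(e,e)}
2. free(e)  →  {above(a,a), above(b,b), above(b,e), above(e,e), inpos(a), linked(a), linked(d), linked(e), marked(a,a), marked(b,e), ready(a,b), ready(e,b), ready(e,d), ready(e,e)}
3. tag(a,e)  →  {above(a,a), above(b,b), above(b,e), above(e,e), inpos(a), linked(d), linked(e), marked(a,a), marked(b,e), marked(e,a), ready(a,a), ready(a,b), ready(e,b), ready(e,d), ready(e,e)}
4. tag(d,e)  →  {above(a,a), above(b,b), above(b,e), above(e,e), inpos(a), linked(e), marked(a,a), marked(b,e), marked(e,a), marked(e,d), ready(a,a), ready(a,b), ready(d,d), ready(e,b), ready(e,d), ready(e,e)}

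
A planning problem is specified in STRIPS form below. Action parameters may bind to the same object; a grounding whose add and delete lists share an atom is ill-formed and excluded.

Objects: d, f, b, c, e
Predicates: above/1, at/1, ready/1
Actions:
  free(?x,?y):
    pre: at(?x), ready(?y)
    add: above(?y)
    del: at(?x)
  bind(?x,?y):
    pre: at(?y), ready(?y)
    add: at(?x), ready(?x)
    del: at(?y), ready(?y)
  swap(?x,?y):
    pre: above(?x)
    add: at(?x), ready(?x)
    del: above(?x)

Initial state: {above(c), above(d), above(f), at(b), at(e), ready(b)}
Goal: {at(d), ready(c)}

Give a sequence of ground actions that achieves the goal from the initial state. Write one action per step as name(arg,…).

1. bind(d,b)  →  {above(c), above(d), above(f), at(d), at(e), ready(d)}
2. swap(c,d)  →  {above(d), above(f), at(c), at(d), at(e), ready(c), ready(d)}

bind(d,b); swap(c,d)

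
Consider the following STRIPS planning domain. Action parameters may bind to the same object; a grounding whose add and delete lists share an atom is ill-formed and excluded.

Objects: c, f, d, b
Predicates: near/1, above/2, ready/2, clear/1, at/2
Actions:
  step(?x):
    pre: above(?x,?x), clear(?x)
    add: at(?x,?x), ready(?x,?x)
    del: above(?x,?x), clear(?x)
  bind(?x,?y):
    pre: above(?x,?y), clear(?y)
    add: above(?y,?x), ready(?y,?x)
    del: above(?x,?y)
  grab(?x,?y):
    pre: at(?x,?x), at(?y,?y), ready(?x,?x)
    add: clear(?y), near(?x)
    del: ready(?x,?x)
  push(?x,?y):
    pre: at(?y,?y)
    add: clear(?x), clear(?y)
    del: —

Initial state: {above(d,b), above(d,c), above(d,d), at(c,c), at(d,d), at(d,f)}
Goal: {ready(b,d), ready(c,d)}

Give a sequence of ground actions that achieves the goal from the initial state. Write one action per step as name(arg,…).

1. push(b,c)  →  {above(d,b), above(d,c), above(d,d), at(c,c), at(d,d), at(d,f), clear(b), clear(c)}
2. bind(d,c)  →  {above(c,d), above(d,b), above(d,d), at(c,c), at(d,d), at(d,f), clear(b), clear(c), ready(c,d)}
3. bind(d,b)  →  {above(b,d), above(c,d), above(d,d), at(c,c), at(d,d), at(d,f), clear(b), clear(c), ready(b,d), ready(c,d)}

push(b,c); bind(d,c); bind(d,b)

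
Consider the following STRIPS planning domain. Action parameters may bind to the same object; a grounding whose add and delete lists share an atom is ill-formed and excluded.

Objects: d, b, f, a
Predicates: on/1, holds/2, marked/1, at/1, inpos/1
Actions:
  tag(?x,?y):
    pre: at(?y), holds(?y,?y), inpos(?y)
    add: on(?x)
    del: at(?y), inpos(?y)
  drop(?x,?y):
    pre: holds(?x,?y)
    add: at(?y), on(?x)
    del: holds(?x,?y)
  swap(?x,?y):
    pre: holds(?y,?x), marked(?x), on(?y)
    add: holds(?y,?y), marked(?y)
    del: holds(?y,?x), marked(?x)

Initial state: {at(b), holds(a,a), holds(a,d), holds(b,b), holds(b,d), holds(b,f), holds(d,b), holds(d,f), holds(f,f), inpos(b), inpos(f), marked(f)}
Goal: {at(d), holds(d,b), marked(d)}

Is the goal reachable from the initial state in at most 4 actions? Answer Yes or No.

1. tag(d,b)  →  {holds(a,a), holds(a,d), holds(b,b), holds(b,d), holds(b,f), holds(d,b), holds(d,f), holds(f,f), inpos(f), marked(f), on(d)}
2. drop(b,d)  →  {at(d), holds(a,a), holds(a,d), holds(b,b), holds(b,f), holds(d,b), holds(d,f), holds(f,f), inpos(f), marked(f), on(b), on(d)}
3. swap(f,d)  →  {at(d), holds(a,a), holds(a,d), holds(b,b), holds(b,f), holds(d,b), holds(d,d), holds(f,f), inpos(f), marked(d), on(b), on(d)}
optimal plan length = 3; 3 ≤ 4

Yes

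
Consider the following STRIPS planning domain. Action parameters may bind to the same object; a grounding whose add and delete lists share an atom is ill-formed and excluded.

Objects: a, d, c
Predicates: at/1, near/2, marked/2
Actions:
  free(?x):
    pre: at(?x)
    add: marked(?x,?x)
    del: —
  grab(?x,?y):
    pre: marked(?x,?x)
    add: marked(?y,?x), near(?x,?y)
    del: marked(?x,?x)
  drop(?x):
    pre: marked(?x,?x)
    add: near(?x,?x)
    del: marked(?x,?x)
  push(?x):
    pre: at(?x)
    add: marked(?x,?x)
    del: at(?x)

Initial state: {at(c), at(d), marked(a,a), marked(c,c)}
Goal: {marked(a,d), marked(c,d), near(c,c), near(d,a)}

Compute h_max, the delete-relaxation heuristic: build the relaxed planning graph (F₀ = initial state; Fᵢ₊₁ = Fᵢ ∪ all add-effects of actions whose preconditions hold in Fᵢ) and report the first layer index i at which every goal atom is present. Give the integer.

2

F0 = init (4 atoms)
F1 = F0 ∪ {marked(a,c), marked(c,a), marked(d,a), marked(d,c), marked(d,d), near(a,a), near(a,c), near(a,d), near(c,a), near(c,c), near(c,d)}  (15 atoms)
F2 = F1 ∪ {marked(a,d), marked(c,d), near(d,a), near(d,c), near(d,d)}  (20 atoms)
goal ⊆ F2  ⇒  h_max = 2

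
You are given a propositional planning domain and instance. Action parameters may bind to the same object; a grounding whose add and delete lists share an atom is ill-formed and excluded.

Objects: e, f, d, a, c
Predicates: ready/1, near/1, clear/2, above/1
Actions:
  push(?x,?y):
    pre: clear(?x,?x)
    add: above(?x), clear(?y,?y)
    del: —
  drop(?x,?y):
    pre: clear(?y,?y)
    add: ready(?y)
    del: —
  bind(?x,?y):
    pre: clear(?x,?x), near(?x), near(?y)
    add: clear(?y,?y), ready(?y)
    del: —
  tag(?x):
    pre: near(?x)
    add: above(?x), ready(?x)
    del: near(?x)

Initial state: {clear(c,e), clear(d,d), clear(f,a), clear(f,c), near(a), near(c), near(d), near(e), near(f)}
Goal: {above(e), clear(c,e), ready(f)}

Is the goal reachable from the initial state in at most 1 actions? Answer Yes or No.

1. bind(d,f)  →  {clear(c,e), clear(d,d), clear(f,a), clear(f,c), clear(f,f), near(a), near(c), near(d), near(e), near(f), ready(f)}
2. tag(e)  →  {above(e), clear(c,e), clear(d,d), clear(f,a), clear(f,c), clear(f,f), near(a), near(c), near(d), near(f), ready(e), ready(f)}
optimal plan length = 2; 2 > 1

No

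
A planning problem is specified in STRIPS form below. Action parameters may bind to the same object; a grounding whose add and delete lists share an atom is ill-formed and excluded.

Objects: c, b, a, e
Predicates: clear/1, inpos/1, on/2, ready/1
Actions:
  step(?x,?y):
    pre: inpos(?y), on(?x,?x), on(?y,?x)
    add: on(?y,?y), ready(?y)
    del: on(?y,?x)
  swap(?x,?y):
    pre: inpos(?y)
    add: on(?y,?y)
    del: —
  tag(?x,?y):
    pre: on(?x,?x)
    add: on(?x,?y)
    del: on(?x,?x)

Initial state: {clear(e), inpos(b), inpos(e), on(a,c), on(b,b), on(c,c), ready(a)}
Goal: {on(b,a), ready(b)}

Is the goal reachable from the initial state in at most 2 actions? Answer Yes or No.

1. tag(b,c)  →  {clear(e), inpos(b), inpos(e), on(a,c), on(b,c), on(c,c), ready(a)}
2. step(c,b)  →  {clear(e), inpos(b), inpos(e), on(a,c), on(b,b), on(c,c), ready(a), ready(b)}
3. tag(b,a)  →  {clear(e), inpos(b), inpos(e), on(a,c), on(b,a), on(c,c), ready(a), ready(b)}
optimal plan length = 3; 3 > 2

No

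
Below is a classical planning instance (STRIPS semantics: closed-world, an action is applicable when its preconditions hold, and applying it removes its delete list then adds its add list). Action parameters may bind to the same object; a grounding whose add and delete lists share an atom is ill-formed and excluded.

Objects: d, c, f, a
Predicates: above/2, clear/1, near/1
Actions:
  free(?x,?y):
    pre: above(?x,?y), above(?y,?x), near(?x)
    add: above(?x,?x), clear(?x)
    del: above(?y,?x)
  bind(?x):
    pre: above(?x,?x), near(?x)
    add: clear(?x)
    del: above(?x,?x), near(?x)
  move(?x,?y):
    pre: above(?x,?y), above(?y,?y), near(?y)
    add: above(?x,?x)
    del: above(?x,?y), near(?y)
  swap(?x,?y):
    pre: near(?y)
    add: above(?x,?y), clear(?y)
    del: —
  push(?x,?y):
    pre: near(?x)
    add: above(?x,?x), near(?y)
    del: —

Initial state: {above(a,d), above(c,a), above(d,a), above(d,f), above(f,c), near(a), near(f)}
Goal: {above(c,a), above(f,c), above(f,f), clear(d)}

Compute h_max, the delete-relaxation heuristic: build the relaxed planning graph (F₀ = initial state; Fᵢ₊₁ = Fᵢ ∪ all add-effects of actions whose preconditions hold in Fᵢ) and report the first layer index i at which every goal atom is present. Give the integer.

F0 = init (7 atoms)
F1 = F0 ∪ {above(a,a), above(a,f), above(c,f), above(f,a), above(f,f), clear(a), clear(f), near(c), near(d)}  (16 atoms)
F2 = F1 ∪ {above(a,c), above(c,c), above(c,d), above(d,c), above(d,d), above(f,d), clear(c), clear(d)}  (24 atoms)
goal ⊆ F2  ⇒  h_max = 2

2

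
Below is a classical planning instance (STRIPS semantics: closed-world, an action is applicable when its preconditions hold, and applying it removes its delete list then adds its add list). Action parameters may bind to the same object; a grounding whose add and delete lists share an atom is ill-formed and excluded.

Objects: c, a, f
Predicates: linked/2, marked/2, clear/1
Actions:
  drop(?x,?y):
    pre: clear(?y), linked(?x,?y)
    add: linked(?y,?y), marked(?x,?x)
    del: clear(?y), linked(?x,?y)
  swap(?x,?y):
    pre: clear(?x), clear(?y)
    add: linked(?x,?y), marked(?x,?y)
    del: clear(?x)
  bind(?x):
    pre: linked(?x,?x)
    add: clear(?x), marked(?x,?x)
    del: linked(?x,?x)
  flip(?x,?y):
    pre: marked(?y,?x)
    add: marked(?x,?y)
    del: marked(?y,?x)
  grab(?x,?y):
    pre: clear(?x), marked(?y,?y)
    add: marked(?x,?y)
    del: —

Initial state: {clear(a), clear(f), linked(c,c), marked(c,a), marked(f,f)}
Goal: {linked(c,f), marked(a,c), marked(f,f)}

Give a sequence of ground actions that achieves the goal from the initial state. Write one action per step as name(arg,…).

1. bind(c)  →  {clear(a), clear(c), clear(f), marked(c,a), marked(c,c), marked(f,f)}
2. swap(c,f)  →  {clear(a), clear(f), linked(c,f), marked(c,a), marked(c,c), marked(c,f), marked(f,f)}
3. flip(a,c)  →  {clear(a), clear(f), linked(c,f), marked(a,c), marked(c,c), marked(c,f), marked(f,f)}

bind(c); swap(c,f); flip(a,c)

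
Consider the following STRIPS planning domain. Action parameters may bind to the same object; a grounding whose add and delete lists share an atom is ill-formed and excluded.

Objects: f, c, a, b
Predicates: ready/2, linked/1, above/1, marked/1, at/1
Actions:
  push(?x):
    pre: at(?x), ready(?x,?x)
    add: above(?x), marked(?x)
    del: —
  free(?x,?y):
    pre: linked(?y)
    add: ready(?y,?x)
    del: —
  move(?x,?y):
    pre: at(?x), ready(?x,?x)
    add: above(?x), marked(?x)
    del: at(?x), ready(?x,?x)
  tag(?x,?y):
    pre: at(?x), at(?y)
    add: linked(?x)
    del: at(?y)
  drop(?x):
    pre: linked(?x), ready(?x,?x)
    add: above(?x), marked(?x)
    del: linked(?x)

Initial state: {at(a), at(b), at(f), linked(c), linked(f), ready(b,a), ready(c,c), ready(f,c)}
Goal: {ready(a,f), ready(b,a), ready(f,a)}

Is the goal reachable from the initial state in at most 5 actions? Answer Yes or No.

Yes

1. free(a,f)  →  {at(a), at(b), at(f), linked(c), linked(f), ready(b,a), ready(c,c), ready(f,a), ready(f,c)}
2. tag(a,f)  →  {at(a), at(b), linked(a), linked(c), linked(f), ready(b,a), ready(c,c), ready(f,a), ready(f,c)}
3. free(f,a)  →  {at(a), at(b), linked(a), linked(c), linked(f), ready(a,f), ready(b,a), ready(c,c), ready(f,a), ready(f,c)}
optimal plan length = 3; 3 ≤ 5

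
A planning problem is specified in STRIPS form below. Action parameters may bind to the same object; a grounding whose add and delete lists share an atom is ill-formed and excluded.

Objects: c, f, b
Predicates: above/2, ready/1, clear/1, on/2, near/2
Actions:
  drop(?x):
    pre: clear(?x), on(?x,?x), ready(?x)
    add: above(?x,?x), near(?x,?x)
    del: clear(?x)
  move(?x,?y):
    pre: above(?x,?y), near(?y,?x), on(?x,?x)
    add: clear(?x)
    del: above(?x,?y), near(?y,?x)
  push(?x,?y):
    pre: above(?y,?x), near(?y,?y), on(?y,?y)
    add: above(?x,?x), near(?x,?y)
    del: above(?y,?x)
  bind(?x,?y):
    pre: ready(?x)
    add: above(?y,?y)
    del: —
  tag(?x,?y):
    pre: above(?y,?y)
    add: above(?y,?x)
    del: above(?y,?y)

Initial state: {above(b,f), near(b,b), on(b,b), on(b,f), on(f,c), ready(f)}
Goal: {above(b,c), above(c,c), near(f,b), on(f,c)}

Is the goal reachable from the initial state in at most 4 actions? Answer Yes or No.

Yes

1. push(f,b)  →  {above(f,f), near(b,b), near(f,b), on(b,b), on(b,f), on(f,c), ready(f)}
2. bind(f,c)  →  {above(c,c), above(f,f), near(b,b), near(f,b), on(b,b), on(b,f), on(f,c), ready(f)}
3. bind(f,b)  →  {above(b,b), above(c,c), above(f,f), near(b,b), near(f,b), on(b,b), on(b,f), on(f,c), ready(f)}
4. tag(c,b)  →  {above(b,c), above(c,c), above(f,f), near(b,b), near(f,b), on(b,b), on(b,f), on(f,c), ready(f)}
optimal plan length = 4; 4 ≤ 4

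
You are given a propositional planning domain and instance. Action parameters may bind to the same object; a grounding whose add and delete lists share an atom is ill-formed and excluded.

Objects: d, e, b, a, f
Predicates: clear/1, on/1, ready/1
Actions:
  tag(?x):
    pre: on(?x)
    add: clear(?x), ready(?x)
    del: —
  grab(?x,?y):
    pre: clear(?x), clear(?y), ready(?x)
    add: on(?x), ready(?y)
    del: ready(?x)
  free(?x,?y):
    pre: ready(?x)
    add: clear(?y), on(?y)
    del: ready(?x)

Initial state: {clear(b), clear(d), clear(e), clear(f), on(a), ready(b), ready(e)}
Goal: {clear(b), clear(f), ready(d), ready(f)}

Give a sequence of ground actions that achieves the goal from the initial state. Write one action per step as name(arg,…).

1. grab(e,d)  →  {clear(b), clear(d), clear(e), clear(f), on(a), on(e), ready(b), ready(d)}
2. grab(b,f)  →  {clear(b), clear(d), clear(e), clear(f), on(a), on(b), on(e), ready(d), ready(f)}

grab(e,d); grab(b,f)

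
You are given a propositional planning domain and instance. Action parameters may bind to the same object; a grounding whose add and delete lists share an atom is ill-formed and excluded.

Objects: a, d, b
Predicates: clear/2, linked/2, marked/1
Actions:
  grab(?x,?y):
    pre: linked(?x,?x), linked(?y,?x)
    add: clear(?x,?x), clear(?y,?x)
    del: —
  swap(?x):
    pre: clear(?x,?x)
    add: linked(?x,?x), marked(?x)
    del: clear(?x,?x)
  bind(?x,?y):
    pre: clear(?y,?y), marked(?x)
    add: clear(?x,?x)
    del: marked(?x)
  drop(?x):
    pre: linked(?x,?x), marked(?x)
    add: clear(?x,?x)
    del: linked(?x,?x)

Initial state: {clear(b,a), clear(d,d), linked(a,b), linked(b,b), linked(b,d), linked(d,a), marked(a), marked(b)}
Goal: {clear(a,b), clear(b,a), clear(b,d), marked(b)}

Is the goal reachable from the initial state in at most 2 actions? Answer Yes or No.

1. grab(b,a)  →  {clear(a,b), clear(b,a), clear(b,b), clear(d,d), linked(a,b), linked(b,b), linked(b,d), linked(d,a), marked(a), marked(b)}
2. swap(d)  →  {clear(a,b), clear(b,a), clear(b,b), linked(a,b), linked(b,b), linked(b,d), linked(d,a), linked(d,d), marked(a), marked(b), marked(d)}
3. grab(d,b)  →  {clear(a,b), clear(b,a), clear(b,b), clear(b,d), clear(d,d), linked(a,b), linked(b,b), linked(b,d), linked(d,a), linked(d,d), marked(a), marked(b), marked(d)}
optimal plan length = 3; 3 > 2

No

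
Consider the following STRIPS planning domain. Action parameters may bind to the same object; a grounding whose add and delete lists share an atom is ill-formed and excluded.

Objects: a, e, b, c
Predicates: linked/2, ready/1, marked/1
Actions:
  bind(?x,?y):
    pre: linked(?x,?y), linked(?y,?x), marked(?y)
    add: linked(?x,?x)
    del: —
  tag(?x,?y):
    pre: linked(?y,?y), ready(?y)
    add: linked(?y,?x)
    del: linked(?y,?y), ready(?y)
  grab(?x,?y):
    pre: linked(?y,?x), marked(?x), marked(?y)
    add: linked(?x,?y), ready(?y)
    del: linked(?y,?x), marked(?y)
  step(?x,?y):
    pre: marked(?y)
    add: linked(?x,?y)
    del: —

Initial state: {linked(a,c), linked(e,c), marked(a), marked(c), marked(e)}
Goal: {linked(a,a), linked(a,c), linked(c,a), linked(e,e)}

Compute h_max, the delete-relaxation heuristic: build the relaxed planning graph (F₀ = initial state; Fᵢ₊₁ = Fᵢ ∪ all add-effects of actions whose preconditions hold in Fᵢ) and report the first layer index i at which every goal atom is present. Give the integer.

1

F0 = init (5 atoms)
F1 = F0 ∪ {linked(a,a), linked(a,e), linked(b,a), linked(b,c), linked(b,e), linked(c,a), linked(c,c), linked(c,e), linked(e,a), linked(e,e), ready(a), ready(e)}  (17 atoms)
goal ⊆ F1  ⇒  h_max = 1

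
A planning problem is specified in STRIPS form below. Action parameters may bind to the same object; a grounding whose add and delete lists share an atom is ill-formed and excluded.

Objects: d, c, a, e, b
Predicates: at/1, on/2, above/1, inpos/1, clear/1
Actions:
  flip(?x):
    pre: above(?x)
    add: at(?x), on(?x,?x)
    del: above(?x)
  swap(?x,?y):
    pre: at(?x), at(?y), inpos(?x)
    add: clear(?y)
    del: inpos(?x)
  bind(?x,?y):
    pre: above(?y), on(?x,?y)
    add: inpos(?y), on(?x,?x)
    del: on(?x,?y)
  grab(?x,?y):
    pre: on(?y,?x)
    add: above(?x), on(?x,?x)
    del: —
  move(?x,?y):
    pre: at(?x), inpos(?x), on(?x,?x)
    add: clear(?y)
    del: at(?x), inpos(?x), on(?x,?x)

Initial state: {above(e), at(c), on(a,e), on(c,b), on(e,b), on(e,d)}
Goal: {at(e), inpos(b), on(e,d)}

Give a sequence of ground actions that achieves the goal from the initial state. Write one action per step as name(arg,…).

flip(e); grab(b,c); bind(c,b)

1. flip(e)  →  {at(c), at(e), on(a,e), on(c,b), on(e,b), on(e,d), on(e,e)}
2. grab(b,c)  →  {above(b), at(c), at(e), on(a,e), on(b,b), on(c,b), on(e,b), on(e,d), on(e,e)}
3. bind(c,b)  →  {above(b), at(c), at(e), inpos(b), on(a,e), on(b,b), on(c,c), on(e,b), on(e,d), on(e,e)}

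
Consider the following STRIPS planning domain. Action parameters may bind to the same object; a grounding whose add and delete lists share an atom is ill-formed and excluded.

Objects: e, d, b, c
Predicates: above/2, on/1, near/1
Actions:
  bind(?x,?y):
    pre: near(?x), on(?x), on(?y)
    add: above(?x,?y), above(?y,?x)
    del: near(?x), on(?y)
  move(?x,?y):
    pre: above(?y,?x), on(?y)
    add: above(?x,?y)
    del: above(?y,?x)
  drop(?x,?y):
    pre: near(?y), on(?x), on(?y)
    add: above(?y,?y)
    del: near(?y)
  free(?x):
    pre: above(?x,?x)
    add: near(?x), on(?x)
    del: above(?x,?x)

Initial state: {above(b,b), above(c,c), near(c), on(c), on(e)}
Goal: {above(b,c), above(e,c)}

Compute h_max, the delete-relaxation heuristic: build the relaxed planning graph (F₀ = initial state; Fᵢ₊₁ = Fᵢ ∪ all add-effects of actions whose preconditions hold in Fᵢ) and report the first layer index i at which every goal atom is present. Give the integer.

F0 = init (5 atoms)
F1 = F0 ∪ {above(c,e), above(e,c), near(b), on(b)}  (9 atoms)
F2 = F1 ∪ {above(b,c), above(b,e), above(c,b), above(e,b)}  (13 atoms)
goal ⊆ F2  ⇒  h_max = 2

2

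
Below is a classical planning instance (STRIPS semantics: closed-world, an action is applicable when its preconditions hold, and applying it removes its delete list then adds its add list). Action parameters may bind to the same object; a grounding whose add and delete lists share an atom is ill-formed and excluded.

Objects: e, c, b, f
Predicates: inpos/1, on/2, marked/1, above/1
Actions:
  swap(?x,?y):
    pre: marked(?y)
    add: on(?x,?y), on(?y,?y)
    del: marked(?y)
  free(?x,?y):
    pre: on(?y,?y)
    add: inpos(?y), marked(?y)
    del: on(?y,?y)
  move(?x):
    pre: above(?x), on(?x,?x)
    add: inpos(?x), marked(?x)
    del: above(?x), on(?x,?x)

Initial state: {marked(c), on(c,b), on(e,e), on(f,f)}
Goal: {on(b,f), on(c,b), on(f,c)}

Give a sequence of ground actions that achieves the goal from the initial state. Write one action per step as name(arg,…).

1. swap(f,c)  →  {on(c,b), on(c,c), on(e,e), on(f,c), on(f,f)}
2. free(e,f)  →  {inpos(f), marked(f), on(c,b), on(c,c), on(e,e), on(f,c)}
3. swap(b,f)  →  {inpos(f), on(b,f), on(c,b), on(c,c), on(e,e), on(f,c), on(f,f)}

swap(f,c); free(e,f); swap(b,f)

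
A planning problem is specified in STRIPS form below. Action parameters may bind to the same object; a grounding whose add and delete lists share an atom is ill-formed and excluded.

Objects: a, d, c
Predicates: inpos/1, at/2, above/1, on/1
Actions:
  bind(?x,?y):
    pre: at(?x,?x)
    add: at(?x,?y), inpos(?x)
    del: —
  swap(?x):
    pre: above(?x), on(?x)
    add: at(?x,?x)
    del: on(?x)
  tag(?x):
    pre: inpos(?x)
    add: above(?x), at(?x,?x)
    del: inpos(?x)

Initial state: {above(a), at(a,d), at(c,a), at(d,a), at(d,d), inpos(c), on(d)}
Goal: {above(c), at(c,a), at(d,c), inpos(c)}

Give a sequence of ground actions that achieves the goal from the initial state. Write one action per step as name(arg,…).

1. bind(d,c)  →  {above(a), at(a,d), at(c,a), at(d,a), at(d,c), at(d,d), inpos(c), inpos(d), on(d)}
2. tag(c)  →  {above(a), above(c), at(a,d), at(c,a), at(c,c), at(d,a), at(d,c), at(d,d), inpos(d), on(d)}
3. bind(c,a)  →  {above(a), above(c), at(a,d), at(c,a), at(c,c), at(d,a), at(d,c), at(d,d), inpos(c), inpos(d), on(d)}

bind(d,c); tag(c); bind(c,a)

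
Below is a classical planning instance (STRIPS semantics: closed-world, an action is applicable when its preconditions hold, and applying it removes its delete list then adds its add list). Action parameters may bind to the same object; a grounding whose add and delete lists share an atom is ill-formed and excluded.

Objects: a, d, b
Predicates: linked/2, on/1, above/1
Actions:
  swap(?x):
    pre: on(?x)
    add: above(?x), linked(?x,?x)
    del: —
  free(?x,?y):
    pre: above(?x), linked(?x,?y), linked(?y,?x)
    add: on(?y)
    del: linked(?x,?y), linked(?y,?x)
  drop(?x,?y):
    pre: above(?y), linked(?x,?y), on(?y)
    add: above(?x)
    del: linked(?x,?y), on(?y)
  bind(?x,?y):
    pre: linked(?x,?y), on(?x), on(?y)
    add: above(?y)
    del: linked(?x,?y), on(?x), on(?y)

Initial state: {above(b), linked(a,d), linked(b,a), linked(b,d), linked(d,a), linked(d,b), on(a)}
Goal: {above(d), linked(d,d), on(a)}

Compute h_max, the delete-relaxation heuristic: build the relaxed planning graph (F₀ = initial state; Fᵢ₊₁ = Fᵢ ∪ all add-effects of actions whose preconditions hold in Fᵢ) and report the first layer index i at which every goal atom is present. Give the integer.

F0 = init (7 atoms)
F1 = F0 ∪ {above(a), linked(a,a), on(d)}  (10 atoms)
F2 = F1 ∪ {above(d), linked(d,d)}  (12 atoms)
goal ⊆ F2  ⇒  h_max = 2

2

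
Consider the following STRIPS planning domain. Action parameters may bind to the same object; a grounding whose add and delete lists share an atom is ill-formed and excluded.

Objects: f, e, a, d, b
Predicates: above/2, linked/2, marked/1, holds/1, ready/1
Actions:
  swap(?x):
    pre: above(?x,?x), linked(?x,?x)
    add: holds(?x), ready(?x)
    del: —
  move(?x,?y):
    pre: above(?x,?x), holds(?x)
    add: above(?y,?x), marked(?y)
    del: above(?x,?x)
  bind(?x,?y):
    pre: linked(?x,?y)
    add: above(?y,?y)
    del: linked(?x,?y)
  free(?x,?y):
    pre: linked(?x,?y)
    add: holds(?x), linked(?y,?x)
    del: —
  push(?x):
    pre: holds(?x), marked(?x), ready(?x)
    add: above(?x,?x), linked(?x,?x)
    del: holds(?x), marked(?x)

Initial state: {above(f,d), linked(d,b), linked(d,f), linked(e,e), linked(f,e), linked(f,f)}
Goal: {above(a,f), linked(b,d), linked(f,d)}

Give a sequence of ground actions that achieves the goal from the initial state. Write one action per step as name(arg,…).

bind(f,f); free(f,e); move(f,a); free(d,f); free(d,b)

1. bind(f,f)  →  {above(f,d), above(f,f), linked(d,b), linked(d,f), linked(e,e), linked(f,e)}
2. free(f,e)  →  {above(f,d), above(f,f), holds(f), linked(d,b), linked(d,f), linked(e,e), linked(e,f), linked(f,e)}
3. move(f,a)  →  {above(a,f), above(f,d), holds(f), linked(d,b), linked(d,f), linked(e,e), linked(e,f), linked(f,e), marked(a)}
4. free(d,f)  →  {above(a,f), above(f,d), holds(d), holds(f), linked(d,b), linked(d,f), linked(e,e), linked(e,f), linked(f,d), linked(f,e), marked(a)}
5. free(d,b)  →  {above(a,f), above(f,d), holds(d), holds(f), linked(b,d), linked(d,b), linked(d,f), linked(e,e), linked(e,f), linked(f,d), linked(f,e), marked(a)}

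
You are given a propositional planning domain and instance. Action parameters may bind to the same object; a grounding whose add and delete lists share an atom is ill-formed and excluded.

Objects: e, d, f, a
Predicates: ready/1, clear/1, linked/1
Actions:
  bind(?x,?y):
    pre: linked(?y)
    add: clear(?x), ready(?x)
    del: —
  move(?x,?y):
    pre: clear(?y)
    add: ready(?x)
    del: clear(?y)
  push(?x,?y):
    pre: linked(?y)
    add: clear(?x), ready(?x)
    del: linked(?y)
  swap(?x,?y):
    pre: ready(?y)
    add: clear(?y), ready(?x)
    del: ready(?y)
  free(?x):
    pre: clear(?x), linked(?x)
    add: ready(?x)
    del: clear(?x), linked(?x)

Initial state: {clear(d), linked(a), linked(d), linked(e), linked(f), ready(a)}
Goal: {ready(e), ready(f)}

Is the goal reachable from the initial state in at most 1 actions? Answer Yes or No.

No

1. bind(e,e)  →  {clear(d), clear(e), linked(a), linked(d), linked(e), linked(f), ready(a), ready(e)}
2. bind(f,e)  →  {clear(d), clear(e), clear(f), linked(a), linked(d), linked(e), linked(f), ready(a), ready(e), ready(f)}
optimal plan length = 2; 2 > 1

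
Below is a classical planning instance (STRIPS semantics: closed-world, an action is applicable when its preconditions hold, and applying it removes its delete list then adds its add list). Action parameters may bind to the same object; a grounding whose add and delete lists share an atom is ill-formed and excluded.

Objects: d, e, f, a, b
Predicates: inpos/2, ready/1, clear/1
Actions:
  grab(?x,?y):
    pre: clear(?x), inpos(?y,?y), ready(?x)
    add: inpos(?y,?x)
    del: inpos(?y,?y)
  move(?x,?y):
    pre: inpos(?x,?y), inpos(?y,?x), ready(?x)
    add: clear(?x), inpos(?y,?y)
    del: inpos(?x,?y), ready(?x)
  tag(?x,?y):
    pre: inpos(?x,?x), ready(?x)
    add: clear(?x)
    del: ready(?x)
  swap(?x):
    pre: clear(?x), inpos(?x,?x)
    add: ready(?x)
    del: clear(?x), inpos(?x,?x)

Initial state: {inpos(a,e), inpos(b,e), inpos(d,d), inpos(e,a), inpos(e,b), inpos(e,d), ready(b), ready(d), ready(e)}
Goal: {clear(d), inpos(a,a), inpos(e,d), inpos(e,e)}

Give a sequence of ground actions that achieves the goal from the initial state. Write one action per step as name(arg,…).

1. move(e,a)  →  {clear(e), inpos(a,a), inpos(a,e), inpos(b,e), inpos(d,d), inpos(e,b), inpos(e,d), ready(b), ready(d)}
2. move(b,e)  →  {clear(b), clear(e), inpos(a,a), inpos(a,e), inpos(d,d), inpos(e,b), inpos(e,d), inpos(e,e), ready(d)}
3. tag(d,d)  →  {clear(b), clear(d), clear(e), inpos(a,a), inpos(a,e), inpos(d,d), inpos(e,b), inpos(e,d), inpos(e,e)}

move(e,a); move(b,e); tag(d,d)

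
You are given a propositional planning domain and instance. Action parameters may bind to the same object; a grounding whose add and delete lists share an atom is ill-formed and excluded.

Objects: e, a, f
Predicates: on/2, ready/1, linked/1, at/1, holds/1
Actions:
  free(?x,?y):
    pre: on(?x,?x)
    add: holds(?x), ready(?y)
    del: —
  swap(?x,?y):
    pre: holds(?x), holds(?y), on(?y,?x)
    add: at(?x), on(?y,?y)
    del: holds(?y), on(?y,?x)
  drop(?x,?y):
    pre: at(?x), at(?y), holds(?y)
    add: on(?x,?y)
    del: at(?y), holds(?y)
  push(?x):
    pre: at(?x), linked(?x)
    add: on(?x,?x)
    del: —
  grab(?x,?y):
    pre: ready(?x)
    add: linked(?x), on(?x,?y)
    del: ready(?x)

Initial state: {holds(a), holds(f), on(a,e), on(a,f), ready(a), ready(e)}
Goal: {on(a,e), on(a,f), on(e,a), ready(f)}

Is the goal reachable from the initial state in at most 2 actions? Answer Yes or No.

No

1. grab(e,a)  →  {holds(a), holds(f), linked(e), on(a,e), on(a,f), on(e,a), ready(a)}
2. grab(a,a)  →  {holds(a), holds(f), linked(a), linked(e), on(a,a), on(a,e), on(a,f), on(e,a)}
3. free(a,f)  →  {holds(a), holds(f), linked(a), linked(e), on(a,a), on(a,e), on(a,f), on(e,a), ready(f)}
optimal plan length = 3; 3 > 2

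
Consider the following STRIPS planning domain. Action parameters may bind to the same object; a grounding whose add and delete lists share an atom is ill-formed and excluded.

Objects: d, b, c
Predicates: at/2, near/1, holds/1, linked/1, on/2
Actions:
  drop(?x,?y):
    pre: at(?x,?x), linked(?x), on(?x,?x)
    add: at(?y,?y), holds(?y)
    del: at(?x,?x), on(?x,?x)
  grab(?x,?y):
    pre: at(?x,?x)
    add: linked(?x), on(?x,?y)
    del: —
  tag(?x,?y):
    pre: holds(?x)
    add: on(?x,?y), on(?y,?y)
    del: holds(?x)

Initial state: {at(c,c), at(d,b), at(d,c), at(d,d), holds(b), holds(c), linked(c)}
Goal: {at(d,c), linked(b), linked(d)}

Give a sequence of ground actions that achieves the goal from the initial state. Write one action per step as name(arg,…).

1. grab(d,d)  →  {at(c,c), at(d,b), at(d,c), at(d,d), holds(b), holds(c), linked(c), linked(d), on(d,d)}
2. drop(d,b)  →  {at(b,b), at(c,c), at(d,b), at(d,c), holds(b), holds(c), linked(c), linked(d)}
3. grab(b,d)  →  {at(b,b), at(c,c), at(d,b), at(d,c), holds(b), holds(c), linked(b), linked(c), linked(d), on(b,d)}

grab(d,d); drop(d,b); grab(b,d)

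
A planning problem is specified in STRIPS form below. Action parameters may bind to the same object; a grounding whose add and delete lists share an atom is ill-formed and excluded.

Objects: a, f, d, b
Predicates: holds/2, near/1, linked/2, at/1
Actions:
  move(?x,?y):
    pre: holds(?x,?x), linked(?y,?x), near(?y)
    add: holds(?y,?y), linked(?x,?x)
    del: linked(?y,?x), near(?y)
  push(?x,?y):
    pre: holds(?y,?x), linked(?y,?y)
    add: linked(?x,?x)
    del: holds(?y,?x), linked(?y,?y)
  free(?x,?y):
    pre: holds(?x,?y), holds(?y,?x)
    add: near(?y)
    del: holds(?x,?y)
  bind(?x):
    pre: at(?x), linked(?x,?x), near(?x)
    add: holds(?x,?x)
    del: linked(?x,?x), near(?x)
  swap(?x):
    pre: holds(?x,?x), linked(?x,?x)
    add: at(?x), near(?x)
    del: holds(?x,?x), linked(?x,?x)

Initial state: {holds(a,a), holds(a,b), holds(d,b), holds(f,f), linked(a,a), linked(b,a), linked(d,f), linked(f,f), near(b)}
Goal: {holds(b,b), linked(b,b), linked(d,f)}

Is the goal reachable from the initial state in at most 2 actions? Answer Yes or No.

1. move(a,b)  →  {holds(a,a), holds(a,b), holds(b,b), holds(d,b), holds(f,f), linked(a,a), linked(d,f), linked(f,f)}
2. push(b,a)  →  {holds(a,a), holds(b,b), holds(d,b), holds(f,f), linked(b,b), linked(d,f), linked(f,f)}
optimal plan length = 2; 2 ≤ 2

Yes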